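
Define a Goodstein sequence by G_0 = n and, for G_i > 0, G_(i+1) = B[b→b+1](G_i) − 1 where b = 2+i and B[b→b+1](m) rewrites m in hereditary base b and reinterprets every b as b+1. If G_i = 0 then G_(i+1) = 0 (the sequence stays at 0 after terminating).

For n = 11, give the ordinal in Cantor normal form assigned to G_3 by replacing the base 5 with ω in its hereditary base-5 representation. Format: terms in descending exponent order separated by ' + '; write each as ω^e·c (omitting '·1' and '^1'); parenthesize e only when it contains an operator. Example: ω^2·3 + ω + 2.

G_0 = 11. HB_2(11) = 2^(2 + 1) + 2 + 1. Bump = 85. G_1 = 84.
G_1 = 84. HB_3(84) = 3^(3 + 1) + 3. Bump = 1028. G_2 = 1027.
G_2 = 1027. HB_4(1027) = 4^(4 + 1) + 3. Bump = 15628. G_3 = 15627.
G_3 = 15627. HB_5(15627) = 5^(5 + 1) + 2. Bump = 279938. G_4 = 279937.

ω^(ω + 1) + 2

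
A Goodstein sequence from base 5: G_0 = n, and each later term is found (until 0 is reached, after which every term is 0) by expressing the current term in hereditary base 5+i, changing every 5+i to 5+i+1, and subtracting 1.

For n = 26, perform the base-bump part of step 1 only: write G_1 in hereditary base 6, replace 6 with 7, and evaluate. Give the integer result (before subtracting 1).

step 0: 26 = 5^2 + 1; sub 6 for 5: 6^2 + 1; = 37; G_1 = 37−1 = 36
step 1: 36 = 6^2; sub 7 for 6: 7^2; = 49; G_2 = 49−1 = 48

49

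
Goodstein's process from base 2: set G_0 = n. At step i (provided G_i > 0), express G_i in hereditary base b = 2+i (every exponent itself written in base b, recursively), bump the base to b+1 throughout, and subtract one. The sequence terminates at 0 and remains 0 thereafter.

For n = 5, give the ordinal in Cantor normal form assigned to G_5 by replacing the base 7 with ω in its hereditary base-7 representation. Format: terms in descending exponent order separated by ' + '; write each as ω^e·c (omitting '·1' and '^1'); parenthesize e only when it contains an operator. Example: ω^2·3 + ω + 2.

G_0 = 5. HB_2(5) = 2^2 + 1. Bump = 28. G_1 = 27.
G_1 = 27. HB_3(27) = 3^3. Bump = 256. G_2 = 255.
G_2 = 255. HB_4(255) = 3·4^3 + 3·4^2 + 3·4 + 3. Bump = 468. G_3 = 467.
G_3 = 467. HB_5(467) = 3·5^3 + 3·5^2 + 3·5 + 2. Bump = 776. G_4 = 775.
G_4 = 775. HB_6(775) = 3·6^3 + 3·6^2 + 3·6 + 1. Bump = 1198. G_5 = 1197.

ω^3·3 + ω^2·3 + ω·3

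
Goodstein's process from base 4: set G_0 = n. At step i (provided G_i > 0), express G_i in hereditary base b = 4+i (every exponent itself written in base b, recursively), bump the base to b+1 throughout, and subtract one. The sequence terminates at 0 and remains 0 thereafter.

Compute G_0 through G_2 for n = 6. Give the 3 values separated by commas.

6, 6, 6

base 4: 6 = 4 + 2; at 5: 5 + 2 = 7; next = 6
base 5: 6 = 5 + 1; at 6: 6 + 1 = 7; next = 6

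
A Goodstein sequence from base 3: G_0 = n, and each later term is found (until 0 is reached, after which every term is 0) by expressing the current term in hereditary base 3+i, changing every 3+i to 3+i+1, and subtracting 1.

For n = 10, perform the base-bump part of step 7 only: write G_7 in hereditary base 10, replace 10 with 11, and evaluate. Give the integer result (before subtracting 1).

[0] 10 ≡ 3^2 + 1 (base 3). Lift 4: 17. −1: 16.
[1] 16 ≡ 4^2 (base 4). Lift 5: 25. −1: 24.
[2] 24 ≡ 4·5 + 4 (base 5). Lift 6: 28. −1: 27.
[3] 27 ≡ 4·6 + 3 (base 6). Lift 7: 31. −1: 30.
[4] 30 ≡ 4·7 + 2 (base 7). Lift 8: 34. −1: 33.
[5] 33 ≡ 4·8 + 1 (base 8). Lift 9: 37. −1: 36.
[6] 36 ≡ 4·9 (base 9). Lift 10: 40. −1: 39.

42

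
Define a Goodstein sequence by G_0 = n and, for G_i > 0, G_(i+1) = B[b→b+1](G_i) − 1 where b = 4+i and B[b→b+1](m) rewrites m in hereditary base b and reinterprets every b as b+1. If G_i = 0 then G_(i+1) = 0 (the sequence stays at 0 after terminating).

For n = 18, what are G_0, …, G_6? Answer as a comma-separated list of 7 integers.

18, 26, 36, 48, 53, 58, 63

G_0 = 18. HB_4(18) = 4^2 + 2. Bump = 27. G_1 = 26.
G_1 = 26. HB_5(26) = 5^2 + 1. Bump = 37. G_2 = 36.
G_2 = 36. HB_6(36) = 6^2. Bump = 49. G_3 = 48.
G_3 = 48. HB_7(48) = 6·7 + 6. Bump = 54. G_4 = 53.
G_4 = 53. HB_8(53) = 6·8 + 5. Bump = 59. G_5 = 58.
G_5 = 58. HB_9(58) = 6·9 + 4. Bump = 64. G_6 = 63.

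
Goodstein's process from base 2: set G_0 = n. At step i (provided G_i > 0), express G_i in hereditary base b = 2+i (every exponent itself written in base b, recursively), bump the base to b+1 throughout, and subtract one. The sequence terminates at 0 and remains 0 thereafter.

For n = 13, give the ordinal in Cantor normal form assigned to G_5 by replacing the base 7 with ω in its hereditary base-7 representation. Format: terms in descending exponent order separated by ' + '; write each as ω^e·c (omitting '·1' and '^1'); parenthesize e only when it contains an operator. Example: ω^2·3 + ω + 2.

G_0=13  [base 2] 2^(2 + 1) + 2^2 + 1  →[2↦3]→  3^(3 + 1) + 3^3 + 1 = 109  −1 ⇒ G_1=108
G_1=108  [base 3] 3^(3 + 1) + 3^3  →[3↦4]→  4^(4 + 1) + 4^4 = 1280  −1 ⇒ G_2=1279
G_2=1279  [base 4] 4^(4 + 1) + 3·4^3 + 3·4^2 + 3·4 + 3  →[4↦5]→  5^(5 + 1) + 3·5^3 + 3·5^2 + 3·5 + 3 = 16093  −1 ⇒ G_3=16092
G_3=16092  [base 5] 5^(5 + 1) + 3·5^3 + 3·5^2 + 3·5 + 2  →[5↦6]→  6^(6 + 1) + 3·6^3 + 3·6^2 + 3·6 + 2 = 280712  −1 ⇒ G_4=280711
G_4=280711  [base 6] 6^(6 + 1) + 3·6^3 + 3·6^2 + 3·6 + 1  →[6↦7]→  7^(7 + 1) + 3·7^3 + 3·7^2 + 3·7 + 1 = 5765999  −1 ⇒ G_5=5765998
G_5=5765998  [base 7] 7^(7 + 1) + 3·7^3 + 3·7^2 + 3·7  →[7↦8]→  8^(8 + 1) + 3·8^3 + 3·8^2 + 3·8 = 134219480  −1 ⇒ G_6=134219479

ω^(ω + 1) + ω^3·3 + ω^2·3 + ω·3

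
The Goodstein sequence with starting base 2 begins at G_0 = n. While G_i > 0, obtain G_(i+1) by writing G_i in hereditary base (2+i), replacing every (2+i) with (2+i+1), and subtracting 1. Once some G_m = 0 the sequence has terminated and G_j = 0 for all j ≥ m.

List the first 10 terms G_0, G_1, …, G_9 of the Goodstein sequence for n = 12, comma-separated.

12, 107, 1065, 15685, 280019, 5764910, 134217867, 3486784574, 100000000211, 3138428376974

step 0: 12 = 2^(2 + 1) + 2^2; sub 3 for 2: 3^(3 + 1) + 3^3; = 108; G_1 = 108−1 = 107
step 1: 107 = 3^(3 + 1) + 2·3^2 + 2·3 + 2; sub 4 for 3: 4^(4 + 1) + 2·4^2 + 2·4 + 2; = 1066; G_2 = 1066−1 = 1065
step 2: 1065 = 4^(4 + 1) + 2·4^2 + 2·4 + 1; sub 5 for 4: 5^(5 + 1) + 2·5^2 + 2·5 + 1; = 15686; G_3 = 15686−1 = 15685
step 3: 15685 = 5^(5 + 1) + 2·5^2 + 2·5; sub 6 for 5: 6^(6 + 1) + 2·6^2 + 2·6; = 280020; G_4 = 280020−1 = 280019
step 4: 280019 = 6^(6 + 1) + 2·6^2 + 6 + 5; sub 7 for 6: 7^(7 + 1) + 2·7^2 + 7 + 5; = 5764911; G_5 = 5764911−1 = 5764910
step 5: 5764910 = 7^(7 + 1) + 2·7^2 + 7 + 4; sub 8 for 7: 8^(8 + 1) + 2·8^2 + 8 + 4; = 134217868; G_6 = 134217868−1 = 134217867
step 6: 134217867 = 8^(8 + 1) + 2·8^2 + 8 + 3; sub 9 for 8: 9^(9 + 1) + 2·9^2 + 9 + 3; = 3486784575; G_7 = 3486784575−1 = 3486784574
step 7: 3486784574 = 9^(9 + 1) + 2·9^2 + 9 + 2; sub 10 for 9: 10^(10 + 1) + 2·10^2 + 10 + 2; = 100000000212; G_8 = 100000000212−1 = 100000000211
step 8: 100000000211 = 10^(10 + 1) + 2·10^2 + 10 + 1; sub 11 for 10: 11^(11 + 1) + 2·11^2 + 11 + 1; = 3138428376975; G_9 = 3138428376975−1 = 3138428376974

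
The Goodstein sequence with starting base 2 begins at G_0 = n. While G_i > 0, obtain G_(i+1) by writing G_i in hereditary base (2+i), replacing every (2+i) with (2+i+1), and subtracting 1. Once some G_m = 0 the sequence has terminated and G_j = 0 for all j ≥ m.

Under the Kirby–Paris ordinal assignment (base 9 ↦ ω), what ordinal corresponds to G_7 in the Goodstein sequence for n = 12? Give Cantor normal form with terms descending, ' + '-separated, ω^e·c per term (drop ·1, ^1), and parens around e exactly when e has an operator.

ω^(ω + 1) + ω^2·2 + ω + 2

G_0 = 12. HB_2(12) = 2^(2 + 1) + 2^2. Bump = 108. G_1 = 107.
G_1 = 107. HB_3(107) = 3^(3 + 1) + 2·3^2 + 2·3 + 2. Bump = 1066. G_2 = 1065.
G_2 = 1065. HB_4(1065) = 4^(4 + 1) + 2·4^2 + 2·4 + 1. Bump = 15686. G_3 = 15685.
G_3 = 15685. HB_5(15685) = 5^(5 + 1) + 2·5^2 + 2·5. Bump = 280020. G_4 = 280019.
G_4 = 280019. HB_6(280019) = 6^(6 + 1) + 2·6^2 + 6 + 5. Bump = 5764911. G_5 = 5764910.
G_5 = 5764910. HB_7(5764910) = 7^(7 + 1) + 2·7^2 + 7 + 4. Bump = 134217868. G_6 = 134217867.
G_6 = 134217867. HB_8(134217867) = 8^(8 + 1) + 2·8^2 + 8 + 3. Bump = 3486784575. G_7 = 3486784574.
G_7 = 3486784574. HB_9(3486784574) = 9^(9 + 1) + 2·9^2 + 9 + 2. Bump = 100000000212. G_8 = 100000000211.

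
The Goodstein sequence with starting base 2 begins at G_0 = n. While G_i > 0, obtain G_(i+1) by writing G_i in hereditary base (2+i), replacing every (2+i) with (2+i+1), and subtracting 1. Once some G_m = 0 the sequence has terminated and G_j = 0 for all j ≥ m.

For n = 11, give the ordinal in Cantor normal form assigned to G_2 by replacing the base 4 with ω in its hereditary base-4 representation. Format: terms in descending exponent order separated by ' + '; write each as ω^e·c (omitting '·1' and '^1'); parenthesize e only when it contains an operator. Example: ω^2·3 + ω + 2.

ω^(ω + 1) + 3

step 0: 11 = 2^(2 + 1) + 2 + 1; sub 3 for 2: 3^(3 + 1) + 3 + 1; = 85; G_1 = 85−1 = 84
step 1: 84 = 3^(3 + 1) + 3; sub 4 for 3: 4^(4 + 1) + 4; = 1028; G_2 = 1028−1 = 1027
step 2: 1027 = 4^(4 + 1) + 3; sub 5 for 4: 5^(5 + 1) + 3; = 15628; G_3 = 15628−1 = 15627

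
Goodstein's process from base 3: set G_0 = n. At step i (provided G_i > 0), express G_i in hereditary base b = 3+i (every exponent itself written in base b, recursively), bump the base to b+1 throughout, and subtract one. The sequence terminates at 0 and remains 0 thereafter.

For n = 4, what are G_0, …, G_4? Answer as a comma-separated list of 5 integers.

4 —HB3→ 3 + 1 —bump→ 4 + 1 = 5 —(−1)→ 4
4 —HB4→ 4 —bump→ 5 = 5 —(−1)→ 4
4 —HB5→ 4 —bump→ 4 = 4 —(−1)→ 3
3 —HB6→ 3 —bump→ 3 = 3 —(−1)→ 2

4, 4, 4, 3, 2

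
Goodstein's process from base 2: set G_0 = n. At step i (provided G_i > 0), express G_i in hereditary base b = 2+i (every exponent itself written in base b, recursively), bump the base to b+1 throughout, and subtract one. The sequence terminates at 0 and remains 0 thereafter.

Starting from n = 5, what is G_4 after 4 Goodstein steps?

step 0: 5 = 2^2 + 1; sub 3 for 2: 3^3 + 1; = 28; G_1 = 28−1 = 27
step 1: 27 = 3^3; sub 4 for 3: 4^4; = 256; G_2 = 256−1 = 255
step 2: 255 = 3·4^3 + 3·4^2 + 3·4 + 3; sub 5 for 4: 3·5^3 + 3·5^2 + 3·5 + 3; = 468; G_3 = 468−1 = 467
step 3: 467 = 3·5^3 + 3·5^2 + 3·5 + 2; sub 6 for 5: 3·6^3 + 3·6^2 + 3·6 + 2; = 776; G_4 = 776−1 = 775

775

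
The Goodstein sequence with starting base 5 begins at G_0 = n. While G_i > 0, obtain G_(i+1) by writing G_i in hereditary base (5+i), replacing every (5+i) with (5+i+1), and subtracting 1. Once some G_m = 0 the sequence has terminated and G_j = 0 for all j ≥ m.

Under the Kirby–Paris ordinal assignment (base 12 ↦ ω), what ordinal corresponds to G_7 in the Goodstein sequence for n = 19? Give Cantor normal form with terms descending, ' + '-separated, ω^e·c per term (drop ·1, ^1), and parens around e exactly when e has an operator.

i=0: 19 = 3·5 + 4 (b=5); 5→6: 3·6 + 4 = 22; 22−1 = 21
i=1: 21 = 3·6 + 3 (b=6); 6→7: 3·7 + 3 = 24; 24−1 = 23
i=2: 23 = 3·7 + 2 (b=7); 7→8: 3·8 + 2 = 26; 26−1 = 25
i=3: 25 = 3·8 + 1 (b=8); 8→9: 3·9 + 1 = 28; 28−1 = 27
i=4: 27 = 3·9 (b=9); 9→10: 3·10 = 30; 30−1 = 29
i=5: 29 = 2·10 + 9 (b=10); 10→11: 2·11 + 9 = 31; 31−1 = 30
i=6: 30 = 2·11 + 8 (b=11); 11→12: 2·12 + 8 = 32; 32−1 = 31

ω·2 + 7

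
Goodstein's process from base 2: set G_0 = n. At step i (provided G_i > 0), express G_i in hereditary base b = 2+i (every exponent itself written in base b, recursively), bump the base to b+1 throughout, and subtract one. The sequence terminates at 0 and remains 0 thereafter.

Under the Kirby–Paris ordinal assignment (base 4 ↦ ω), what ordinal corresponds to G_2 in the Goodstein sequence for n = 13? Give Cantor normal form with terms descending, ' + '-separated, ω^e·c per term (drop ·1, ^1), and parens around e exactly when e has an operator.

step 0: 13 = 2^(2 + 1) + 2^2 + 1; sub 3 for 2: 3^(3 + 1) + 3^3 + 1; = 109; G_1 = 109−1 = 108
step 1: 108 = 3^(3 + 1) + 3^3; sub 4 for 3: 4^(4 + 1) + 4^4; = 1280; G_2 = 1280−1 = 1279

ω^(ω + 1) + ω^3·3 + ω^2·3 + ω·3 + 3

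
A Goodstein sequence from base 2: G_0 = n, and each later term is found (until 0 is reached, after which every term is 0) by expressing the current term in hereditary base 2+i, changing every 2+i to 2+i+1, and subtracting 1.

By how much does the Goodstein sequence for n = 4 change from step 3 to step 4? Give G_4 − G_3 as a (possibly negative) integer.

23

step 0: 4 = 2^2; sub 3 for 2: 3^3; = 27; G_1 = 27−1 = 26
step 1: 26 = 2·3^2 + 2·3 + 2; sub 4 for 3: 2·4^2 + 2·4 + 2; = 42; G_2 = 42−1 = 41
step 2: 41 = 2·4^2 + 2·4 + 1; sub 5 for 4: 2·5^2 + 2·5 + 1; = 61; G_3 = 61−1 = 60
step 3: 60 = 2·5^2 + 2·5; sub 6 for 5: 2·6^2 + 2·6; = 84; G_4 = 84−1 = 83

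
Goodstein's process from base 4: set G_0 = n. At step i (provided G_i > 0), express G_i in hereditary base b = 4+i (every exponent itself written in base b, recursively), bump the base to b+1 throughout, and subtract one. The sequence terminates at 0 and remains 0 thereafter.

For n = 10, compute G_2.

12

base 4: 10 = 2·4 + 2; at 5: 2·5 + 2 = 12; next = 11
base 5: 11 = 2·5 + 1; at 6: 2·6 + 1 = 13; next = 12
base 6: 12 = 2·6; at 7: 2·7 = 14; next = 13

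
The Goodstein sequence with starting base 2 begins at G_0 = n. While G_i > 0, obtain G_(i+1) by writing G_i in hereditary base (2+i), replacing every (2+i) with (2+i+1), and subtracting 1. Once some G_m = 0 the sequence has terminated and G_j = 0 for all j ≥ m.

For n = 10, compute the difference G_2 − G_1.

i=0: 10 = 2^(2 + 1) + 2 (b=2); 2→3: 3^(3 + 1) + 3 = 84; 84−1 = 83
i=1: 83 = 3^(3 + 1) + 2 (b=3); 3→4: 4^(4 + 1) + 2 = 1026; 1026−1 = 1025

942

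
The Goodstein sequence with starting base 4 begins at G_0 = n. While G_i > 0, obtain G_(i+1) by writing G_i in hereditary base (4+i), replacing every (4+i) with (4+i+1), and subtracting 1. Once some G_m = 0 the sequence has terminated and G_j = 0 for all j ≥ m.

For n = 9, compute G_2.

base 4: 9 = 2·4 + 1; at 5: 2·5 + 1 = 11; next = 10
base 5: 10 = 2·5; at 6: 2·6 = 12; next = 11

11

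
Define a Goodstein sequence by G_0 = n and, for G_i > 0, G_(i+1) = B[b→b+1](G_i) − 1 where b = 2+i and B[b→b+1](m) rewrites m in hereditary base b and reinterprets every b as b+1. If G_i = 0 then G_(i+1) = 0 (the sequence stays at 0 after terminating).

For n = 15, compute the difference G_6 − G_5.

[0] 15 ≡ 2^(2 + 1) + 2^2 + 2 + 1 (base 2). Lift 3: 112. −1: 111.
[1] 111 ≡ 3^(3 + 1) + 3^3 + 3 (base 3). Lift 4: 1284. −1: 1283.
[2] 1283 ≡ 4^(4 + 1) + 4^4 + 3 (base 4). Lift 5: 18753. −1: 18752.
[3] 18752 ≡ 5^(5 + 1) + 5^5 + 2 (base 5). Lift 6: 326594. −1: 326593.
[4] 326593 ≡ 6^(6 + 1) + 6^6 + 1 (base 6). Lift 7: 6588345. −1: 6588344.
[5] 6588344 ≡ 7^(7 + 1) + 7^7 (base 7). Lift 8: 150994944. −1: 150994943.

144406599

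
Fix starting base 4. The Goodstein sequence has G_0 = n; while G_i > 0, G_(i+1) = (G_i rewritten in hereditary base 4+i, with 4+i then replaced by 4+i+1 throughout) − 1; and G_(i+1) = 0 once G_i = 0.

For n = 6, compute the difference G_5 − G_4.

G_0 = 6. HB_4(6) = 4 + 2. Bump = 7. G_1 = 6.
G_1 = 6. HB_5(6) = 5 + 1. Bump = 7. G_2 = 6.
G_2 = 6. HB_6(6) = 6. Bump = 7. G_3 = 6.
G_3 = 6. HB_7(6) = 6. Bump = 6. G_4 = 5.
G_4 = 5. HB_8(5) = 5. Bump = 5. G_5 = 4.

-1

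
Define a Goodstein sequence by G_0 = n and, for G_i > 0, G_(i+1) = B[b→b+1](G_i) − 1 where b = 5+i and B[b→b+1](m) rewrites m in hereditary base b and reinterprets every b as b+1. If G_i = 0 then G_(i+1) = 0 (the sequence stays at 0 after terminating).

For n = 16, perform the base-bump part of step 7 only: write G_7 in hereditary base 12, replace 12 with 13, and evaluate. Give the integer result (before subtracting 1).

27

(0) 16|_5 = 3·5 + 1 ↦ 3·6 + 1|_6 = 19 ⇒ 18
(1) 18|_6 = 3·6 ↦ 3·7|_7 = 21 ⇒ 20
(2) 20|_7 = 2·7 + 6 ↦ 2·8 + 6|_8 = 22 ⇒ 21
(3) 21|_8 = 2·8 + 5 ↦ 2·9 + 5|_9 = 23 ⇒ 22
(4) 22|_9 = 2·9 + 4 ↦ 2·10 + 4|_10 = 24 ⇒ 23
(5) 23|_10 = 2·10 + 3 ↦ 2·11 + 3|_11 = 25 ⇒ 24
(6) 24|_11 = 2·11 + 2 ↦ 2·12 + 2|_12 = 26 ⇒ 25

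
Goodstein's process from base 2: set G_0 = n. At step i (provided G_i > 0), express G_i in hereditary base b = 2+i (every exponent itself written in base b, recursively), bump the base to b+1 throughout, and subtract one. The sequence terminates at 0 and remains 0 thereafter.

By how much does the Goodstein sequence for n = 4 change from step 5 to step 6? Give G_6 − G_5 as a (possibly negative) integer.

30

step 0: 4 = 2^2; sub 3 for 2: 3^3; = 27; G_1 = 27−1 = 26
step 1: 26 = 2·3^2 + 2·3 + 2; sub 4 for 3: 2·4^2 + 2·4 + 2; = 42; G_2 = 42−1 = 41
step 2: 41 = 2·4^2 + 2·4 + 1; sub 5 for 4: 2·5^2 + 2·5 + 1; = 61; G_3 = 61−1 = 60
step 3: 60 = 2·5^2 + 2·5; sub 6 for 5: 2·6^2 + 2·6; = 84; G_4 = 84−1 = 83
step 4: 83 = 2·6^2 + 6 + 5; sub 7 for 6: 2·7^2 + 7 + 5; = 110; G_5 = 110−1 = 109
step 5: 109 = 2·7^2 + 7 + 4; sub 8 for 7: 2·8^2 + 8 + 4; = 140; G_6 = 140−1 = 139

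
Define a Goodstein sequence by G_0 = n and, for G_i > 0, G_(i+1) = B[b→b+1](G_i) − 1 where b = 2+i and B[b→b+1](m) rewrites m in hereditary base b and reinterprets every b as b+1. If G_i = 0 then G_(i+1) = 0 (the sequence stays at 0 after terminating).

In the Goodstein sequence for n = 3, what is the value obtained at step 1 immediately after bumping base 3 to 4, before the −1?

4

G_0=3  [base 2] 2 + 1  →[2↦3]→  3 + 1 = 4  −1 ⇒ G_1=3
G_1=3  [base 3] 3  →[3↦4]→  4 = 4  −1 ⇒ G_2=3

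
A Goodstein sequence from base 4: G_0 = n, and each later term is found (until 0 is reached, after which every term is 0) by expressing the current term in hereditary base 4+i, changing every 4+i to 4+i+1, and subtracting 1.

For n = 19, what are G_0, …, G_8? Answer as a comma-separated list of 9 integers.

19 —HB4→ 4^2 + 3 —bump→ 5^2 + 3 = 28 —(−1)→ 27
27 —HB5→ 5^2 + 2 —bump→ 6^2 + 2 = 38 —(−1)→ 37
37 —HB6→ 6^2 + 1 —bump→ 7^2 + 1 = 50 —(−1)→ 49
49 —HB7→ 7^2 —bump→ 8^2 = 64 —(−1)→ 63
63 —HB8→ 7·8 + 7 —bump→ 7·9 + 7 = 70 —(−1)→ 69
69 —HB9→ 7·9 + 6 —bump→ 7·10 + 6 = 76 —(−1)→ 75
75 —HB10→ 7·10 + 5 —bump→ 7·11 + 5 = 82 —(−1)→ 81
81 —HB11→ 7·11 + 4 —bump→ 7·12 + 4 = 88 —(−1)→ 87

19, 27, 37, 49, 63, 69, 75, 81, 87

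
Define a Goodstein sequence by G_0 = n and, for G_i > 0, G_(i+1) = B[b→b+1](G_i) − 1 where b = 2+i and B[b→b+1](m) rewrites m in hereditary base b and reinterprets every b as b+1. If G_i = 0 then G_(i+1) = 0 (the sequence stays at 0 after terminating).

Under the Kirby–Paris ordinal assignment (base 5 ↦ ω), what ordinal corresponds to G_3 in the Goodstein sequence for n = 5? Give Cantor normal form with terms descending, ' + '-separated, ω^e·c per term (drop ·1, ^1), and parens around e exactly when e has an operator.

step 0: 5 = 2^2 + 1; sub 3 for 2: 3^3 + 1; = 28; G_1 = 28−1 = 27
step 1: 27 = 3^3; sub 4 for 3: 4^4; = 256; G_2 = 256−1 = 255
step 2: 255 = 3·4^3 + 3·4^2 + 3·4 + 3; sub 5 for 4: 3·5^3 + 3·5^2 + 3·5 + 3; = 468; G_3 = 468−1 = 467
step 3: 467 = 3·5^3 + 3·5^2 + 3·5 + 2; sub 6 for 5: 3·6^3 + 3·6^2 + 3·6 + 2; = 776; G_4 = 776−1 = 775

ω^3·3 + ω^2·3 + ω·3 + 2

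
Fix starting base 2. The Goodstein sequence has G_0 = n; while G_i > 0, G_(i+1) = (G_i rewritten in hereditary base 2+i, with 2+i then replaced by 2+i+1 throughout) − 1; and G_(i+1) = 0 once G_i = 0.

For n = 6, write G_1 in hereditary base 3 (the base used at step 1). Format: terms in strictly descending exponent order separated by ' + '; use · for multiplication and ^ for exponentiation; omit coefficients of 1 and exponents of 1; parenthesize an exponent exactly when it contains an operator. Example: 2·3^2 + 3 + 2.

3^3 + 2

G_0 = 6. HB_2(6) = 2^2 + 2. Bump = 30. G_1 = 29.
G_1 = 29. HB_3(29) = 3^3 + 2. Bump = 258. G_2 = 257.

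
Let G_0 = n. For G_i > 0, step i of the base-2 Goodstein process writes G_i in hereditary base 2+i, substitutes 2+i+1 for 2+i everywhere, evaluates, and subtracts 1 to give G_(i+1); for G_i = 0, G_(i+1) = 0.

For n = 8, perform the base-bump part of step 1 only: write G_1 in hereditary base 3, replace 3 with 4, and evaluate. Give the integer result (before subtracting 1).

8 —HB2→ 2^(2 + 1) —bump→ 3^(3 + 1) = 81 —(−1)→ 80
80 —HB3→ 2·3^3 + 2·3^2 + 2·3 + 2 —bump→ 2·4^4 + 2·4^2 + 2·4 + 2 = 554 —(−1)→ 553

554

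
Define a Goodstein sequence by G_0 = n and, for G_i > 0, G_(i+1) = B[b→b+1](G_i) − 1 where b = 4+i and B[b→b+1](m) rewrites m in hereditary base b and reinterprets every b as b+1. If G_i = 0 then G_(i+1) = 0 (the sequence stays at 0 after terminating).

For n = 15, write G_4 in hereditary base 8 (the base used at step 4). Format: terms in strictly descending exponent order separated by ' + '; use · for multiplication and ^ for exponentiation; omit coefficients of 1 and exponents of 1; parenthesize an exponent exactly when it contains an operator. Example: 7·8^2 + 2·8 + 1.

2·8 + 7

i=0: 15 = 3·4 + 3 (b=4); 4→5: 3·5 + 3 = 18; 18−1 = 17
i=1: 17 = 3·5 + 2 (b=5); 5→6: 3·6 + 2 = 20; 20−1 = 19
i=2: 19 = 3·6 + 1 (b=6); 6→7: 3·7 + 1 = 22; 22−1 = 21
i=3: 21 = 3·7 (b=7); 7→8: 3·8 = 24; 24−1 = 23
i=4: 23 = 2·8 + 7 (b=8); 8→9: 2·9 + 7 = 25; 25−1 = 24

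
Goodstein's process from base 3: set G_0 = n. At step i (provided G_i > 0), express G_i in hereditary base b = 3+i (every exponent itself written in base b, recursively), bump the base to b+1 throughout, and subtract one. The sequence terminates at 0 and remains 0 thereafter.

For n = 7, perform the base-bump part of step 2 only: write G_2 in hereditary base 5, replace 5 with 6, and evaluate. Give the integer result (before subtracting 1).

(0) 7|_3 = 2·3 + 1 ↦ 2·4 + 1|_4 = 9 ⇒ 8
(1) 8|_4 = 2·4 ↦ 2·5|_5 = 10 ⇒ 9
(2) 9|_5 = 5 + 4 ↦ 6 + 4|_6 = 10 ⇒ 9

10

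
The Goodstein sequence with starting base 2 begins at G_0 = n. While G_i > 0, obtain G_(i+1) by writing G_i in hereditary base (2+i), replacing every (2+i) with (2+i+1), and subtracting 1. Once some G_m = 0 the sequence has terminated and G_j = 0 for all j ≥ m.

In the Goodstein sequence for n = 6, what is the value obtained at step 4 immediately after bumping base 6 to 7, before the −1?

98040

[0] 6 ≡ 2^2 + 2 (base 2). Lift 3: 30. −1: 29.
[1] 29 ≡ 3^3 + 2 (base 3). Lift 4: 258. −1: 257.
[2] 257 ≡ 4^4 + 1 (base 4). Lift 5: 3126. −1: 3125.
[3] 3125 ≡ 5^5 (base 5). Lift 6: 46656. −1: 46655.
[4] 46655 ≡ 5·6^5 + 5·6^4 + 5·6^3 + 5·6^2 + 5·6 + 5 (base 6). Lift 7: 98040. −1: 98039.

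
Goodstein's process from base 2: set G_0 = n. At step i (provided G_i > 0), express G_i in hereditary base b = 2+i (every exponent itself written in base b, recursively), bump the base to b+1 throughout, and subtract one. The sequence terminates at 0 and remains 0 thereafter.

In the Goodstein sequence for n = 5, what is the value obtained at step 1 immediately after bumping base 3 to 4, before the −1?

i=0: 5 = 2^2 + 1 (b=2); 2→3: 3^3 + 1 = 28; 28−1 = 27
i=1: 27 = 3^3 (b=3); 3→4: 4^4 = 256; 256−1 = 255

256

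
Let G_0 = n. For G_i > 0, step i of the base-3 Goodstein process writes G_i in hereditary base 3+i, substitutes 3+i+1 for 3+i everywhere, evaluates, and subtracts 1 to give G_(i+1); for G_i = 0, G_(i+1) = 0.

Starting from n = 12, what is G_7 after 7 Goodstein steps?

(0) 12|_3 = 3^2 + 3 ↦ 4^2 + 4|_4 = 20 ⇒ 19
(1) 19|_4 = 4^2 + 3 ↦ 5^2 + 3|_5 = 28 ⇒ 27
(2) 27|_5 = 5^2 + 2 ↦ 6^2 + 2|_6 = 38 ⇒ 37
(3) 37|_6 = 6^2 + 1 ↦ 7^2 + 1|_7 = 50 ⇒ 49
(4) 49|_7 = 7^2 ↦ 8^2|_8 = 64 ⇒ 63
(5) 63|_8 = 7·8 + 7 ↦ 7·9 + 7|_9 = 70 ⇒ 69
(6) 69|_9 = 7·9 + 6 ↦ 7·10 + 6|_10 = 76 ⇒ 75

75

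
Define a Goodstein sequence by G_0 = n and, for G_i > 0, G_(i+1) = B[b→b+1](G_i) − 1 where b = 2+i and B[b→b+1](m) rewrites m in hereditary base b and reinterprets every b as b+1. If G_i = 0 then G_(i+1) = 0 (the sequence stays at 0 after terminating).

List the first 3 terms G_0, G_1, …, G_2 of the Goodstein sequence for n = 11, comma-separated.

11 —HB2→ 2^(2 + 1) + 2 + 1 —bump→ 3^(3 + 1) + 3 + 1 = 85 —(−1)→ 84
84 —HB3→ 3^(3 + 1) + 3 —bump→ 4^(4 + 1) + 4 = 1028 —(−1)→ 1027

11, 84, 1027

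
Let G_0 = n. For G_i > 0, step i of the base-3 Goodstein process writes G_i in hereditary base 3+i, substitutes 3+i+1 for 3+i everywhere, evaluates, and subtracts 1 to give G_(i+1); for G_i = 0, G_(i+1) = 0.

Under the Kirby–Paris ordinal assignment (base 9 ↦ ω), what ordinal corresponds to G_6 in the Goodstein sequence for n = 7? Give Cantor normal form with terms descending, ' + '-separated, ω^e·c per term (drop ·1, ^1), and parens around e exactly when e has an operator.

ω

G_0 = 7. HB_3(7) = 2·3 + 1. Bump = 9. G_1 = 8.
G_1 = 8. HB_4(8) = 2·4. Bump = 10. G_2 = 9.
G_2 = 9. HB_5(9) = 5 + 4. Bump = 10. G_3 = 9.
G_3 = 9. HB_6(9) = 6 + 3. Bump = 10. G_4 = 9.
G_4 = 9. HB_7(9) = 7 + 2. Bump = 10. G_5 = 9.
G_5 = 9. HB_8(9) = 8 + 1. Bump = 10. G_6 = 9.
G_6 = 9. HB_9(9) = 9. Bump = 10. G_7 = 9.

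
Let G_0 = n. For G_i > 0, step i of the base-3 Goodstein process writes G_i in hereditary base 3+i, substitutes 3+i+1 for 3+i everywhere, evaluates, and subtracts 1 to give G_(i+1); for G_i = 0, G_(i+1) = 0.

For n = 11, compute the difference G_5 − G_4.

4

G_0=11  [base 3] 3^2 + 2  →[3↦4]→  4^2 + 2 = 18  −1 ⇒ G_1=17
G_1=17  [base 4] 4^2 + 1  →[4↦5]→  5^2 + 1 = 26  −1 ⇒ G_2=25
G_2=25  [base 5] 5^2  →[5↦6]→  6^2 = 36  −1 ⇒ G_3=35
G_3=35  [base 6] 5·6 + 5  →[6↦7]→  5·7 + 5 = 40  −1 ⇒ G_4=39
G_4=39  [base 7] 5·7 + 4  →[7↦8]→  5·8 + 4 = 44  −1 ⇒ G_5=43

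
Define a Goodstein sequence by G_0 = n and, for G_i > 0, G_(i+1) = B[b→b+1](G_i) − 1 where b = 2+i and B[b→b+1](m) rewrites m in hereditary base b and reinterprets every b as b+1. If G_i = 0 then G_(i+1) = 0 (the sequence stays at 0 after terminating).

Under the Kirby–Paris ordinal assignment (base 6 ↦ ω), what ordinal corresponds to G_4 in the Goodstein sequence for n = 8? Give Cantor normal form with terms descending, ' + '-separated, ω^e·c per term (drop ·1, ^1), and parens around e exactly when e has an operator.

i=0: 8 = 2^(2 + 1) (b=2); 2→3: 3^(3 + 1) = 81; 81−1 = 80
i=1: 80 = 2·3^3 + 2·3^2 + 2·3 + 2 (b=3); 3→4: 2·4^4 + 2·4^2 + 2·4 + 2 = 554; 554−1 = 553
i=2: 553 = 2·4^4 + 2·4^2 + 2·4 + 1 (b=4); 4→5: 2·5^5 + 2·5^2 + 2·5 + 1 = 6311; 6311−1 = 6310
i=3: 6310 = 2·5^5 + 2·5^2 + 2·5 (b=5); 5→6: 2·6^6 + 2·6^2 + 2·6 = 93396; 93396−1 = 93395

ω^ω·2 + ω^2·2 + ω + 5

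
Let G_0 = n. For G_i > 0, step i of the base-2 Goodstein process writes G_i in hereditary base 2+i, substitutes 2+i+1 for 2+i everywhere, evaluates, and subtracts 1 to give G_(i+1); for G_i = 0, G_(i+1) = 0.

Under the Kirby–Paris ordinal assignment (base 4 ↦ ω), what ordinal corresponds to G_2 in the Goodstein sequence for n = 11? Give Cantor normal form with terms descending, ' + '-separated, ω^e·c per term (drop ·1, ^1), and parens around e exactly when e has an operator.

ω^(ω + 1) + 3

G_0 = 11. HB_2(11) = 2^(2 + 1) + 2 + 1. Bump = 85. G_1 = 84.
G_1 = 84. HB_3(84) = 3^(3 + 1) + 3. Bump = 1028. G_2 = 1027.
G_2 = 1027. HB_4(1027) = 4^(4 + 1) + 3. Bump = 15628. G_3 = 15627.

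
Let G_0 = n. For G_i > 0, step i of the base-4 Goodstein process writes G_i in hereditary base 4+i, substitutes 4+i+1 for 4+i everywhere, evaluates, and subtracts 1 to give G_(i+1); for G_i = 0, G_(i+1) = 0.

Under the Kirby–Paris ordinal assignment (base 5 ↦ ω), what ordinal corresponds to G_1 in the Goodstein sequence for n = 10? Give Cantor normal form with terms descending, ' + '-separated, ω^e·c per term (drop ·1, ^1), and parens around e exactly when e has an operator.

ω·2 + 1

G_0=10  [base 4] 2·4 + 2  →[4↦5]→  2·5 + 2 = 12  −1 ⇒ G_1=11
G_1=11  [base 5] 2·5 + 1  →[5↦6]→  2·6 + 1 = 13  −1 ⇒ G_2=12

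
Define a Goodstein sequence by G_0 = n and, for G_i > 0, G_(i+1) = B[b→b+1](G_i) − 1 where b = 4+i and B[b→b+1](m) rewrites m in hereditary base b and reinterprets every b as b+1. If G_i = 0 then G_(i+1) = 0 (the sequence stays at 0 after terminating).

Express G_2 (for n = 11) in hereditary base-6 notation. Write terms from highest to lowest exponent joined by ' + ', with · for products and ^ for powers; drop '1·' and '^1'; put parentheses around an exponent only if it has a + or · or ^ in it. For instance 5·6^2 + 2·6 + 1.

2·6 + 1

(0) 11|_4 = 2·4 + 3 ↦ 2·5 + 3|_5 = 13 ⇒ 12
(1) 12|_5 = 2·5 + 2 ↦ 2·6 + 2|_6 = 14 ⇒ 13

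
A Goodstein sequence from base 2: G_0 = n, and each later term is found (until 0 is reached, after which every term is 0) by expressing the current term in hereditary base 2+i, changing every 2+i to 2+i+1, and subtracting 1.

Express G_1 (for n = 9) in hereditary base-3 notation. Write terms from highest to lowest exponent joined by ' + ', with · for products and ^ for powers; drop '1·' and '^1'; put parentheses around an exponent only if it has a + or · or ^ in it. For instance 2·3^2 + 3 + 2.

9 —HB2→ 2^(2 + 1) + 1 —bump→ 3^(3 + 1) + 1 = 82 —(−1)→ 81
81 —HB3→ 3^(3 + 1) —bump→ 4^(4 + 1) = 1024 —(−1)→ 1023

3^(3 + 1)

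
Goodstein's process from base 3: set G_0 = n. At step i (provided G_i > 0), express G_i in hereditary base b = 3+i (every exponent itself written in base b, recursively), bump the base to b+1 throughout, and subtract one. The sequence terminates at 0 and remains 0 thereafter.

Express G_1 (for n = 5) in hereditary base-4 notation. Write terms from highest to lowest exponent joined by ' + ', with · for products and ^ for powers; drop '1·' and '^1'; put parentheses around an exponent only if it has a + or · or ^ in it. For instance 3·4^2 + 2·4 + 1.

base 3: 5 = 3 + 2; at 4: 4 + 2 = 6; next = 5
base 4: 5 = 4 + 1; at 5: 5 + 1 = 6; next = 5

4 + 1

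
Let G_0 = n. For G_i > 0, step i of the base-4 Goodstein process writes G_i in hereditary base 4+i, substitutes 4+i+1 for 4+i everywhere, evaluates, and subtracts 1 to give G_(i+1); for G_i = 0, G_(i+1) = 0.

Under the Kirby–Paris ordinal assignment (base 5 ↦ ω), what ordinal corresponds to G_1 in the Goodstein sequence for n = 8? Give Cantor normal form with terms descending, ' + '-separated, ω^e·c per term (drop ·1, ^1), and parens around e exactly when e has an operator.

ω + 4

G_0 = 8. HB_4(8) = 2·4. Bump = 10. G_1 = 9.
G_1 = 9. HB_5(9) = 5 + 4. Bump = 10. G_2 = 9.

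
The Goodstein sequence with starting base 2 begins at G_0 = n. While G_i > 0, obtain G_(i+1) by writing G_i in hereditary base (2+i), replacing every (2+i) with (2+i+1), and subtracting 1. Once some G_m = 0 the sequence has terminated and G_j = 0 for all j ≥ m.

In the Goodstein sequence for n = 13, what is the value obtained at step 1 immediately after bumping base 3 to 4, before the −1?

1280

G_0 = 13. HB_2(13) = 2^(2 + 1) + 2^2 + 1. Bump = 109. G_1 = 108.
G_1 = 108. HB_3(108) = 3^(3 + 1) + 3^3. Bump = 1280. G_2 = 1279.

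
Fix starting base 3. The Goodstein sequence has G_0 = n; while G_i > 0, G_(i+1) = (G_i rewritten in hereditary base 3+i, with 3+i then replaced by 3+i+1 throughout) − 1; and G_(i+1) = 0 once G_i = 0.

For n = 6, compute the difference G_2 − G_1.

0

G_0=6  [base 3] 2·3  →[3↦4]→  2·4 = 8  −1 ⇒ G_1=7
G_1=7  [base 4] 4 + 3  →[4↦5]→  5 + 3 = 8  −1 ⇒ G_2=7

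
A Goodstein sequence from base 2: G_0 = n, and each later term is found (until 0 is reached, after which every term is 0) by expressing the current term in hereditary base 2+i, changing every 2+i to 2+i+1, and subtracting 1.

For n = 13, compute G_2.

base 2: 13 = 2^(2 + 1) + 2^2 + 1; at 3: 3^(3 + 1) + 3^3 + 1 = 109; next = 108
base 3: 108 = 3^(3 + 1) + 3^3; at 4: 4^(4 + 1) + 4^4 = 1280; next = 1279
base 4: 1279 = 4^(4 + 1) + 3·4^3 + 3·4^2 + 3·4 + 3; at 5: 5^(5 + 1) + 3·5^3 + 3·5^2 + 3·5 + 3 = 16093; next = 16092

1279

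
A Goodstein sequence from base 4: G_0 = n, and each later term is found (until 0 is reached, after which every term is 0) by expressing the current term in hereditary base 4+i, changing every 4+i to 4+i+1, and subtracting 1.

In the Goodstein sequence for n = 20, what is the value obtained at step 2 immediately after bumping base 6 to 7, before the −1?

52

step 0: 20 = 4^2 + 4; sub 5 for 4: 5^2 + 5; = 30; G_1 = 30−1 = 29
step 1: 29 = 5^2 + 4; sub 6 for 5: 6^2 + 4; = 40; G_2 = 40−1 = 39
step 2: 39 = 6^2 + 3; sub 7 for 6: 7^2 + 3; = 52; G_3 = 52−1 = 51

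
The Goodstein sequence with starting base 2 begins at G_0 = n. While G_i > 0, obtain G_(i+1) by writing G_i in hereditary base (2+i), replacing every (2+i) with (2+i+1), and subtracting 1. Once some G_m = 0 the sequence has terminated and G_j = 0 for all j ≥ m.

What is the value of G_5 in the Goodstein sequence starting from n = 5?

G_0 = 5. HB_2(5) = 2^2 + 1. Bump = 28. G_1 = 27.
G_1 = 27. HB_3(27) = 3^3. Bump = 256. G_2 = 255.
G_2 = 255. HB_4(255) = 3·4^3 + 3·4^2 + 3·4 + 3. Bump = 468. G_3 = 467.
G_3 = 467. HB_5(467) = 3·5^3 + 3·5^2 + 3·5 + 2. Bump = 776. G_4 = 775.
G_4 = 775. HB_6(775) = 3·6^3 + 3·6^2 + 3·6 + 1. Bump = 1198. G_5 = 1197.
G_5 = 1197. HB_7(1197) = 3·7^3 + 3·7^2 + 3·7. Bump = 1752. G_6 = 1751.

1197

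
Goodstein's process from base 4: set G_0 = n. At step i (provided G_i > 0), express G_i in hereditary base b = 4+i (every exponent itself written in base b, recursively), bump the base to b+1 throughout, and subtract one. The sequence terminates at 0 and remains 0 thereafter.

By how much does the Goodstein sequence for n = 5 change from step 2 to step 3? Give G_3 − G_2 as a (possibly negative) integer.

5 —HB4→ 4 + 1 —bump→ 5 + 1 = 6 —(−1)→ 5
5 —HB5→ 5 —bump→ 6 = 6 —(−1)→ 5
5 —HB6→ 5 —bump→ 5 = 5 —(−1)→ 4

-1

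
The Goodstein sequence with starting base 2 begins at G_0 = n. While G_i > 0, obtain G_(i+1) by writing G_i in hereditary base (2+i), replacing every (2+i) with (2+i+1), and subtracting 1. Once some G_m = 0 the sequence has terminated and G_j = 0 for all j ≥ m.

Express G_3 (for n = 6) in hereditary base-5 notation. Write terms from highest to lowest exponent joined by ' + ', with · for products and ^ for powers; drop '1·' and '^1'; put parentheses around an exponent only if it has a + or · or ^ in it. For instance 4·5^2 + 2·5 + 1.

6 —HB2→ 2^2 + 2 —bump→ 3^3 + 3 = 30 —(−1)→ 29
29 —HB3→ 3^3 + 2 —bump→ 4^4 + 2 = 258 —(−1)→ 257
257 —HB4→ 4^4 + 1 —bump→ 5^5 + 1 = 3126 —(−1)→ 3125

5^5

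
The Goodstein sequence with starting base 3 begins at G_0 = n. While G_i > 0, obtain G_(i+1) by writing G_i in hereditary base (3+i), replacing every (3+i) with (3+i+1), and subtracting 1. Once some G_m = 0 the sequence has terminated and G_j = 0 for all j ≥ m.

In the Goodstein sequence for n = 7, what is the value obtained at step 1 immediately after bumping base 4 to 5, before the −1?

10

[0] 7 ≡ 2·3 + 1 (base 3). Lift 4: 9. −1: 8.
[1] 8 ≡ 2·4 (base 4). Lift 5: 10. −1: 9.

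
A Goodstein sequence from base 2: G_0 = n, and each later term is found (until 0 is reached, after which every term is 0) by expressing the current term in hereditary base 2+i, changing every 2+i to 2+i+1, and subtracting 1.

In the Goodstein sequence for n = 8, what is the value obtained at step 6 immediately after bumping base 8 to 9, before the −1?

774841152

G_0 = 8. HB_2(8) = 2^(2 + 1). Bump = 81. G_1 = 80.
G_1 = 80. HB_3(80) = 2·3^3 + 2·3^2 + 2·3 + 2. Bump = 554. G_2 = 553.
G_2 = 553. HB_4(553) = 2·4^4 + 2·4^2 + 2·4 + 1. Bump = 6311. G_3 = 6310.
G_3 = 6310. HB_5(6310) = 2·5^5 + 2·5^2 + 2·5. Bump = 93396. G_4 = 93395.
G_4 = 93395. HB_6(93395) = 2·6^6 + 2·6^2 + 6 + 5. Bump = 1647196. G_5 = 1647195.
G_5 = 1647195. HB_7(1647195) = 2·7^7 + 2·7^2 + 7 + 4. Bump = 33554572. G_6 = 33554571.
G_6 = 33554571. HB_8(33554571) = 2·8^8 + 2·8^2 + 8 + 3. Bump = 774841152. G_7 = 774841151.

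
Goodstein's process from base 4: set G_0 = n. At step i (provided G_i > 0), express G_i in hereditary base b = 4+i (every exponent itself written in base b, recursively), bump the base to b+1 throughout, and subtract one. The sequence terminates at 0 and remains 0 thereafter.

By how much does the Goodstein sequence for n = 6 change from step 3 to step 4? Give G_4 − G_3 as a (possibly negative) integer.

-1

G_0=6  [base 4] 4 + 2  →[4↦5]→  5 + 2 = 7  −1 ⇒ G_1=6
G_1=6  [base 5] 5 + 1  →[5↦6]→  6 + 1 = 7  −1 ⇒ G_2=6
G_2=6  [base 6] 6  →[6↦7]→  7 = 7  −1 ⇒ G_3=6
G_3=6  [base 7] 6  →[7↦8]→  6 = 6  −1 ⇒ G_4=5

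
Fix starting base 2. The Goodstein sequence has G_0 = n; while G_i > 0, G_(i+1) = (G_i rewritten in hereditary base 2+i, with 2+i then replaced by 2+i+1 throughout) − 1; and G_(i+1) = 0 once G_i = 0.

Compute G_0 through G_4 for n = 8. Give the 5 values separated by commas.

step 0: 8 = 2^(2 + 1); sub 3 for 2: 3^(3 + 1); = 81; G_1 = 81−1 = 80
step 1: 80 = 2·3^3 + 2·3^2 + 2·3 + 2; sub 4 for 3: 2·4^4 + 2·4^2 + 2·4 + 2; = 554; G_2 = 554−1 = 553
step 2: 553 = 2·4^4 + 2·4^2 + 2·4 + 1; sub 5 for 4: 2·5^5 + 2·5^2 + 2·5 + 1; = 6311; G_3 = 6311−1 = 6310
step 3: 6310 = 2·5^5 + 2·5^2 + 2·5; sub 6 for 5: 2·6^6 + 2·6^2 + 2·6; = 93396; G_4 = 93396−1 = 93395

8, 80, 553, 6310, 93395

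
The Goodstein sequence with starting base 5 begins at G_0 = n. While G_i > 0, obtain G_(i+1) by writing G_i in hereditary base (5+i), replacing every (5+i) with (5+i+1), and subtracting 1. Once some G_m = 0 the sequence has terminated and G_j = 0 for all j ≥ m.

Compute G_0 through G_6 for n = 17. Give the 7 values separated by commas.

base 5: 17 = 3·5 + 2; at 6: 3·6 + 2 = 20; next = 19
base 6: 19 = 3·6 + 1; at 7: 3·7 + 1 = 22; next = 21
base 7: 21 = 3·7; at 8: 3·8 = 24; next = 23
base 8: 23 = 2·8 + 7; at 9: 2·9 + 7 = 25; next = 24
base 9: 24 = 2·9 + 6; at 10: 2·10 + 6 = 26; next = 25
base 10: 25 = 2·10 + 5; at 11: 2·11 + 5 = 27; next = 26

17, 19, 21, 23, 24, 25, 26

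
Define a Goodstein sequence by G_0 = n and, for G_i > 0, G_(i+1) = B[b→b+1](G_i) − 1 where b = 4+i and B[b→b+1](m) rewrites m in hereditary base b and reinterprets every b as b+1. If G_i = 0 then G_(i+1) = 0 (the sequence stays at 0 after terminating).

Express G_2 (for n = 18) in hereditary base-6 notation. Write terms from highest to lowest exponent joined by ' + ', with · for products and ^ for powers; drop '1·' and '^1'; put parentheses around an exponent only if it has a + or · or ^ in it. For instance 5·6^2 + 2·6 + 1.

6^2

step 0: 18 = 4^2 + 2; sub 5 for 4: 5^2 + 2; = 27; G_1 = 27−1 = 26
step 1: 26 = 5^2 + 1; sub 6 for 5: 6^2 + 1; = 37; G_2 = 37−1 = 36
step 2: 36 = 6^2; sub 7 for 6: 7^2; = 49; G_3 = 49−1 = 48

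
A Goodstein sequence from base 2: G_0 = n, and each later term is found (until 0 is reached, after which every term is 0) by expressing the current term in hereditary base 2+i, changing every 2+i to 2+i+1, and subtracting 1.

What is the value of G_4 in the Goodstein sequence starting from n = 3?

1

base 2: 3 = 2 + 1; at 3: 3 + 1 = 4; next = 3
base 3: 3 = 3; at 4: 4 = 4; next = 3
base 4: 3 = 3; at 5: 3 = 3; next = 2
base 5: 2 = 2; at 6: 2 = 2; next = 1
base 6: 1 = 1; at 7: 1 = 1; next = 0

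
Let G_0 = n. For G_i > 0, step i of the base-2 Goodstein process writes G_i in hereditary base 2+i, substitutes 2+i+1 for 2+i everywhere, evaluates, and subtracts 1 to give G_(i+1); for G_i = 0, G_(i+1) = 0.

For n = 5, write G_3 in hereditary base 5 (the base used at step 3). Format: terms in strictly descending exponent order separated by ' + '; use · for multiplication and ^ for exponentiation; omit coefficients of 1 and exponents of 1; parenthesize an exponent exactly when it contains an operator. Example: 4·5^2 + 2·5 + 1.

3·5^3 + 3·5^2 + 3·5 + 2

step 0: 5 = 2^2 + 1; sub 3 for 2: 3^3 + 1; = 28; G_1 = 28−1 = 27
step 1: 27 = 3^3; sub 4 for 3: 4^4; = 256; G_2 = 256−1 = 255
step 2: 255 = 3·4^3 + 3·4^2 + 3·4 + 3; sub 5 for 4: 3·5^3 + 3·5^2 + 3·5 + 3; = 468; G_3 = 468−1 = 467
step 3: 467 = 3·5^3 + 3·5^2 + 3·5 + 2; sub 6 for 5: 3·6^3 + 3·6^2 + 3·6 + 2; = 776; G_4 = 776−1 = 775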